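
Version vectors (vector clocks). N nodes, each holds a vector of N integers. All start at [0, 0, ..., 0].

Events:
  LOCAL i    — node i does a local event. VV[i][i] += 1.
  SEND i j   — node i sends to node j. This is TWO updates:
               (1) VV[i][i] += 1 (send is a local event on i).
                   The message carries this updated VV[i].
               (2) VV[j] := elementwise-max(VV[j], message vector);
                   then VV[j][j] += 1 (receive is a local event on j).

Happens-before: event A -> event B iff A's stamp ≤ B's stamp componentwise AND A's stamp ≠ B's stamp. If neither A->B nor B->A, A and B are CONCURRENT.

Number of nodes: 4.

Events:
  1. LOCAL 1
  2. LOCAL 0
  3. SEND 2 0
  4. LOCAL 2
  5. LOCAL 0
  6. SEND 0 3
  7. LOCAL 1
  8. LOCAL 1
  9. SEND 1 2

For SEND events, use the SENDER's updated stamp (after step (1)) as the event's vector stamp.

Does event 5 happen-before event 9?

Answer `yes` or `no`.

Answer: no

Derivation:
Initial: VV[0]=[0, 0, 0, 0]
Initial: VV[1]=[0, 0, 0, 0]
Initial: VV[2]=[0, 0, 0, 0]
Initial: VV[3]=[0, 0, 0, 0]
Event 1: LOCAL 1: VV[1][1]++ -> VV[1]=[0, 1, 0, 0]
Event 2: LOCAL 0: VV[0][0]++ -> VV[0]=[1, 0, 0, 0]
Event 3: SEND 2->0: VV[2][2]++ -> VV[2]=[0, 0, 1, 0], msg_vec=[0, 0, 1, 0]; VV[0]=max(VV[0],msg_vec) then VV[0][0]++ -> VV[0]=[2, 0, 1, 0]
Event 4: LOCAL 2: VV[2][2]++ -> VV[2]=[0, 0, 2, 0]
Event 5: LOCAL 0: VV[0][0]++ -> VV[0]=[3, 0, 1, 0]
Event 6: SEND 0->3: VV[0][0]++ -> VV[0]=[4, 0, 1, 0], msg_vec=[4, 0, 1, 0]; VV[3]=max(VV[3],msg_vec) then VV[3][3]++ -> VV[3]=[4, 0, 1, 1]
Event 7: LOCAL 1: VV[1][1]++ -> VV[1]=[0, 2, 0, 0]
Event 8: LOCAL 1: VV[1][1]++ -> VV[1]=[0, 3, 0, 0]
Event 9: SEND 1->2: VV[1][1]++ -> VV[1]=[0, 4, 0, 0], msg_vec=[0, 4, 0, 0]; VV[2]=max(VV[2],msg_vec) then VV[2][2]++ -> VV[2]=[0, 4, 3, 0]
Event 5 stamp: [3, 0, 1, 0]
Event 9 stamp: [0, 4, 0, 0]
[3, 0, 1, 0] <= [0, 4, 0, 0]? False. Equal? False. Happens-before: False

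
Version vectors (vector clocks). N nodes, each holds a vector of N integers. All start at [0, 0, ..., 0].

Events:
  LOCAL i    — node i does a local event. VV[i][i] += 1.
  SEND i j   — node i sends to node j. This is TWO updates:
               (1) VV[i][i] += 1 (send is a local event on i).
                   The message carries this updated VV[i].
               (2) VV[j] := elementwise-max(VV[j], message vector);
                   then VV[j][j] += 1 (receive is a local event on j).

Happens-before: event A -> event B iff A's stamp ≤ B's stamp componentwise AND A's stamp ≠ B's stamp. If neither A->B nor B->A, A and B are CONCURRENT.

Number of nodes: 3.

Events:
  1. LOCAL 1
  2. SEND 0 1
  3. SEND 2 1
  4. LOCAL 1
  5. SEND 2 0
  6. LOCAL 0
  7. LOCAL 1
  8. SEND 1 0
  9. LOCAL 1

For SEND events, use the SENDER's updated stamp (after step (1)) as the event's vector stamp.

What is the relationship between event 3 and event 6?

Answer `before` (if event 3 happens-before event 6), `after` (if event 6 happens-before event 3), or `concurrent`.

Initial: VV[0]=[0, 0, 0]
Initial: VV[1]=[0, 0, 0]
Initial: VV[2]=[0, 0, 0]
Event 1: LOCAL 1: VV[1][1]++ -> VV[1]=[0, 1, 0]
Event 2: SEND 0->1: VV[0][0]++ -> VV[0]=[1, 0, 0], msg_vec=[1, 0, 0]; VV[1]=max(VV[1],msg_vec) then VV[1][1]++ -> VV[1]=[1, 2, 0]
Event 3: SEND 2->1: VV[2][2]++ -> VV[2]=[0, 0, 1], msg_vec=[0, 0, 1]; VV[1]=max(VV[1],msg_vec) then VV[1][1]++ -> VV[1]=[1, 3, 1]
Event 4: LOCAL 1: VV[1][1]++ -> VV[1]=[1, 4, 1]
Event 5: SEND 2->0: VV[2][2]++ -> VV[2]=[0, 0, 2], msg_vec=[0, 0, 2]; VV[0]=max(VV[0],msg_vec) then VV[0][0]++ -> VV[0]=[2, 0, 2]
Event 6: LOCAL 0: VV[0][0]++ -> VV[0]=[3, 0, 2]
Event 7: LOCAL 1: VV[1][1]++ -> VV[1]=[1, 5, 1]
Event 8: SEND 1->0: VV[1][1]++ -> VV[1]=[1, 6, 1], msg_vec=[1, 6, 1]; VV[0]=max(VV[0],msg_vec) then VV[0][0]++ -> VV[0]=[4, 6, 2]
Event 9: LOCAL 1: VV[1][1]++ -> VV[1]=[1, 7, 1]
Event 3 stamp: [0, 0, 1]
Event 6 stamp: [3, 0, 2]
[0, 0, 1] <= [3, 0, 2]? True
[3, 0, 2] <= [0, 0, 1]? False
Relation: before

Answer: before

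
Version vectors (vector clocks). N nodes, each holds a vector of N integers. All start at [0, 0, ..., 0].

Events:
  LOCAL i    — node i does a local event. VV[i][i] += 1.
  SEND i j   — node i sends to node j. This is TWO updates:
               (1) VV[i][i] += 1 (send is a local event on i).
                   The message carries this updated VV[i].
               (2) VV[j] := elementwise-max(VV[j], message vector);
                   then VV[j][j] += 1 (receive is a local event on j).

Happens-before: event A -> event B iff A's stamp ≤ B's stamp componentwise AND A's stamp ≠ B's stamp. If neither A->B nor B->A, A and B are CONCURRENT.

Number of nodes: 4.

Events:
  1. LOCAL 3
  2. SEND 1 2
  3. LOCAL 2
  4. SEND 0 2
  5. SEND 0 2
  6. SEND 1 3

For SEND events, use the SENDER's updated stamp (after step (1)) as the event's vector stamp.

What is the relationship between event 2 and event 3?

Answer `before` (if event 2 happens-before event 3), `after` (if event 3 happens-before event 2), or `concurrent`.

Initial: VV[0]=[0, 0, 0, 0]
Initial: VV[1]=[0, 0, 0, 0]
Initial: VV[2]=[0, 0, 0, 0]
Initial: VV[3]=[0, 0, 0, 0]
Event 1: LOCAL 3: VV[3][3]++ -> VV[3]=[0, 0, 0, 1]
Event 2: SEND 1->2: VV[1][1]++ -> VV[1]=[0, 1, 0, 0], msg_vec=[0, 1, 0, 0]; VV[2]=max(VV[2],msg_vec) then VV[2][2]++ -> VV[2]=[0, 1, 1, 0]
Event 3: LOCAL 2: VV[2][2]++ -> VV[2]=[0, 1, 2, 0]
Event 4: SEND 0->2: VV[0][0]++ -> VV[0]=[1, 0, 0, 0], msg_vec=[1, 0, 0, 0]; VV[2]=max(VV[2],msg_vec) then VV[2][2]++ -> VV[2]=[1, 1, 3, 0]
Event 5: SEND 0->2: VV[0][0]++ -> VV[0]=[2, 0, 0, 0], msg_vec=[2, 0, 0, 0]; VV[2]=max(VV[2],msg_vec) then VV[2][2]++ -> VV[2]=[2, 1, 4, 0]
Event 6: SEND 1->3: VV[1][1]++ -> VV[1]=[0, 2, 0, 0], msg_vec=[0, 2, 0, 0]; VV[3]=max(VV[3],msg_vec) then VV[3][3]++ -> VV[3]=[0, 2, 0, 2]
Event 2 stamp: [0, 1, 0, 0]
Event 3 stamp: [0, 1, 2, 0]
[0, 1, 0, 0] <= [0, 1, 2, 0]? True
[0, 1, 2, 0] <= [0, 1, 0, 0]? False
Relation: before

Answer: before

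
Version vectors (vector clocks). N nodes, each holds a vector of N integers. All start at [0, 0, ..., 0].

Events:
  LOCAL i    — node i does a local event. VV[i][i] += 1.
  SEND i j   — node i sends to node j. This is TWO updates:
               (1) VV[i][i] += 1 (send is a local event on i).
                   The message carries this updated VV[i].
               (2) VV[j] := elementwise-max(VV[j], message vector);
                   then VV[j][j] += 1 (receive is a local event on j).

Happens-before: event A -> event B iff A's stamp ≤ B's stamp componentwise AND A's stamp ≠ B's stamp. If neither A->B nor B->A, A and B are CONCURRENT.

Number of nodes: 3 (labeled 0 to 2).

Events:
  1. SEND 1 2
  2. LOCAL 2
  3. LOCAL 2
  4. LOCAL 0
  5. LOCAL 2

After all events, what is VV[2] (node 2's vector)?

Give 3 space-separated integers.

Answer: 0 1 4

Derivation:
Initial: VV[0]=[0, 0, 0]
Initial: VV[1]=[0, 0, 0]
Initial: VV[2]=[0, 0, 0]
Event 1: SEND 1->2: VV[1][1]++ -> VV[1]=[0, 1, 0], msg_vec=[0, 1, 0]; VV[2]=max(VV[2],msg_vec) then VV[2][2]++ -> VV[2]=[0, 1, 1]
Event 2: LOCAL 2: VV[2][2]++ -> VV[2]=[0, 1, 2]
Event 3: LOCAL 2: VV[2][2]++ -> VV[2]=[0, 1, 3]
Event 4: LOCAL 0: VV[0][0]++ -> VV[0]=[1, 0, 0]
Event 5: LOCAL 2: VV[2][2]++ -> VV[2]=[0, 1, 4]
Final vectors: VV[0]=[1, 0, 0]; VV[1]=[0, 1, 0]; VV[2]=[0, 1, 4]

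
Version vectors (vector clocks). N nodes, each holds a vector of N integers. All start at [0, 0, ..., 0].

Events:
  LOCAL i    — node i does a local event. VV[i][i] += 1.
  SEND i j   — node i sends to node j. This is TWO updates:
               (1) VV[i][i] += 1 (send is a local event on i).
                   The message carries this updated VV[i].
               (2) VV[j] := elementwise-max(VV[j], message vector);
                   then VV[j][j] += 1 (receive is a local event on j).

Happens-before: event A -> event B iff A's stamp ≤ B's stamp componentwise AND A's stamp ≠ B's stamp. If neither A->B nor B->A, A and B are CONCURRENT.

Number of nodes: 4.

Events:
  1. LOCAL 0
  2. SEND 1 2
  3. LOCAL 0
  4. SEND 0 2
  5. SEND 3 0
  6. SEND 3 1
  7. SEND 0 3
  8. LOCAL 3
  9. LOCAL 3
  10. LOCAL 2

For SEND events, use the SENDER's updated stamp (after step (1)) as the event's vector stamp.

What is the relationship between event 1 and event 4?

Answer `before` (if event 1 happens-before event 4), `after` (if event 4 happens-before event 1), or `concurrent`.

Initial: VV[0]=[0, 0, 0, 0]
Initial: VV[1]=[0, 0, 0, 0]
Initial: VV[2]=[0, 0, 0, 0]
Initial: VV[3]=[0, 0, 0, 0]
Event 1: LOCAL 0: VV[0][0]++ -> VV[0]=[1, 0, 0, 0]
Event 2: SEND 1->2: VV[1][1]++ -> VV[1]=[0, 1, 0, 0], msg_vec=[0, 1, 0, 0]; VV[2]=max(VV[2],msg_vec) then VV[2][2]++ -> VV[2]=[0, 1, 1, 0]
Event 3: LOCAL 0: VV[0][0]++ -> VV[0]=[2, 0, 0, 0]
Event 4: SEND 0->2: VV[0][0]++ -> VV[0]=[3, 0, 0, 0], msg_vec=[3, 0, 0, 0]; VV[2]=max(VV[2],msg_vec) then VV[2][2]++ -> VV[2]=[3, 1, 2, 0]
Event 5: SEND 3->0: VV[3][3]++ -> VV[3]=[0, 0, 0, 1], msg_vec=[0, 0, 0, 1]; VV[0]=max(VV[0],msg_vec) then VV[0][0]++ -> VV[0]=[4, 0, 0, 1]
Event 6: SEND 3->1: VV[3][3]++ -> VV[3]=[0, 0, 0, 2], msg_vec=[0, 0, 0, 2]; VV[1]=max(VV[1],msg_vec) then VV[1][1]++ -> VV[1]=[0, 2, 0, 2]
Event 7: SEND 0->3: VV[0][0]++ -> VV[0]=[5, 0, 0, 1], msg_vec=[5, 0, 0, 1]; VV[3]=max(VV[3],msg_vec) then VV[3][3]++ -> VV[3]=[5, 0, 0, 3]
Event 8: LOCAL 3: VV[3][3]++ -> VV[3]=[5, 0, 0, 4]
Event 9: LOCAL 3: VV[3][3]++ -> VV[3]=[5, 0, 0, 5]
Event 10: LOCAL 2: VV[2][2]++ -> VV[2]=[3, 1, 3, 0]
Event 1 stamp: [1, 0, 0, 0]
Event 4 stamp: [3, 0, 0, 0]
[1, 0, 0, 0] <= [3, 0, 0, 0]? True
[3, 0, 0, 0] <= [1, 0, 0, 0]? False
Relation: before

Answer: before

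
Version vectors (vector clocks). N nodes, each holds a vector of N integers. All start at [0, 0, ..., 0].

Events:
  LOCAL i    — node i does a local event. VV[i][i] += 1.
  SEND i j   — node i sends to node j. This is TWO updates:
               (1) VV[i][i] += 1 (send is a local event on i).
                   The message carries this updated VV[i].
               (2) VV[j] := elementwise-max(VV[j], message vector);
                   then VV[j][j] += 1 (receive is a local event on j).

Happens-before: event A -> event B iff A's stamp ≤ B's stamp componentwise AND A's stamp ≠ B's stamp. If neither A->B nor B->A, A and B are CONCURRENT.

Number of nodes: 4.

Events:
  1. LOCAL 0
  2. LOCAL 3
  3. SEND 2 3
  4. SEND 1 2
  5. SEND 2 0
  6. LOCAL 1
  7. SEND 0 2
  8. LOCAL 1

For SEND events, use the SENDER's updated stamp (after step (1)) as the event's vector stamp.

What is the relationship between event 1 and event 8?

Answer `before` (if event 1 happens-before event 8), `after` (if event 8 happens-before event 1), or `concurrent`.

Initial: VV[0]=[0, 0, 0, 0]
Initial: VV[1]=[0, 0, 0, 0]
Initial: VV[2]=[0, 0, 0, 0]
Initial: VV[3]=[0, 0, 0, 0]
Event 1: LOCAL 0: VV[0][0]++ -> VV[0]=[1, 0, 0, 0]
Event 2: LOCAL 3: VV[3][3]++ -> VV[3]=[0, 0, 0, 1]
Event 3: SEND 2->3: VV[2][2]++ -> VV[2]=[0, 0, 1, 0], msg_vec=[0, 0, 1, 0]; VV[3]=max(VV[3],msg_vec) then VV[3][3]++ -> VV[3]=[0, 0, 1, 2]
Event 4: SEND 1->2: VV[1][1]++ -> VV[1]=[0, 1, 0, 0], msg_vec=[0, 1, 0, 0]; VV[2]=max(VV[2],msg_vec) then VV[2][2]++ -> VV[2]=[0, 1, 2, 0]
Event 5: SEND 2->0: VV[2][2]++ -> VV[2]=[0, 1, 3, 0], msg_vec=[0, 1, 3, 0]; VV[0]=max(VV[0],msg_vec) then VV[0][0]++ -> VV[0]=[2, 1, 3, 0]
Event 6: LOCAL 1: VV[1][1]++ -> VV[1]=[0, 2, 0, 0]
Event 7: SEND 0->2: VV[0][0]++ -> VV[0]=[3, 1, 3, 0], msg_vec=[3, 1, 3, 0]; VV[2]=max(VV[2],msg_vec) then VV[2][2]++ -> VV[2]=[3, 1, 4, 0]
Event 8: LOCAL 1: VV[1][1]++ -> VV[1]=[0, 3, 0, 0]
Event 1 stamp: [1, 0, 0, 0]
Event 8 stamp: [0, 3, 0, 0]
[1, 0, 0, 0] <= [0, 3, 0, 0]? False
[0, 3, 0, 0] <= [1, 0, 0, 0]? False
Relation: concurrent

Answer: concurrent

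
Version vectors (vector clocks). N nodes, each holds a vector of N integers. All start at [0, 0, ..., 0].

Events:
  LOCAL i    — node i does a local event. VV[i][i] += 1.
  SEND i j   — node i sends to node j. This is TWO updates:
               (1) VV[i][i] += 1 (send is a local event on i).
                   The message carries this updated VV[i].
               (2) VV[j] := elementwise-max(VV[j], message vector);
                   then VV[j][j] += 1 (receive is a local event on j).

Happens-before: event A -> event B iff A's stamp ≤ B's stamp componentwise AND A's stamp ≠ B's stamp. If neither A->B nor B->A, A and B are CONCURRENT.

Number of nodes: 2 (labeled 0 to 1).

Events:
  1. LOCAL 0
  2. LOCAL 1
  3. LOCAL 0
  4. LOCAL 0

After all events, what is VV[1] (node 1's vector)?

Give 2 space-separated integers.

Answer: 0 1

Derivation:
Initial: VV[0]=[0, 0]
Initial: VV[1]=[0, 0]
Event 1: LOCAL 0: VV[0][0]++ -> VV[0]=[1, 0]
Event 2: LOCAL 1: VV[1][1]++ -> VV[1]=[0, 1]
Event 3: LOCAL 0: VV[0][0]++ -> VV[0]=[2, 0]
Event 4: LOCAL 0: VV[0][0]++ -> VV[0]=[3, 0]
Final vectors: VV[0]=[3, 0]; VV[1]=[0, 1]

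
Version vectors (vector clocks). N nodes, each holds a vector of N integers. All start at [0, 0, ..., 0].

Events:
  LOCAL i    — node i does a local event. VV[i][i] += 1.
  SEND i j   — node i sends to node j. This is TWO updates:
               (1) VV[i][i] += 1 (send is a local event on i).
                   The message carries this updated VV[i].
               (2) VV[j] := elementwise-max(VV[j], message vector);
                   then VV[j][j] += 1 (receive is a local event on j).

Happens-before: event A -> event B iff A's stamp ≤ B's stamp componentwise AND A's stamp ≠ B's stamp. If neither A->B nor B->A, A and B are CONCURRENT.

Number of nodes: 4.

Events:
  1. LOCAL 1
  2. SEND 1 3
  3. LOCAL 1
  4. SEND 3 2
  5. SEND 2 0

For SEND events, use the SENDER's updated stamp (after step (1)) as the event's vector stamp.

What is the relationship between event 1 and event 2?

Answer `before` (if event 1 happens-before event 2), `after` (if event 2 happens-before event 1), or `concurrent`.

Answer: before

Derivation:
Initial: VV[0]=[0, 0, 0, 0]
Initial: VV[1]=[0, 0, 0, 0]
Initial: VV[2]=[0, 0, 0, 0]
Initial: VV[3]=[0, 0, 0, 0]
Event 1: LOCAL 1: VV[1][1]++ -> VV[1]=[0, 1, 0, 0]
Event 2: SEND 1->3: VV[1][1]++ -> VV[1]=[0, 2, 0, 0], msg_vec=[0, 2, 0, 0]; VV[3]=max(VV[3],msg_vec) then VV[3][3]++ -> VV[3]=[0, 2, 0, 1]
Event 3: LOCAL 1: VV[1][1]++ -> VV[1]=[0, 3, 0, 0]
Event 4: SEND 3->2: VV[3][3]++ -> VV[3]=[0, 2, 0, 2], msg_vec=[0, 2, 0, 2]; VV[2]=max(VV[2],msg_vec) then VV[2][2]++ -> VV[2]=[0, 2, 1, 2]
Event 5: SEND 2->0: VV[2][2]++ -> VV[2]=[0, 2, 2, 2], msg_vec=[0, 2, 2, 2]; VV[0]=max(VV[0],msg_vec) then VV[0][0]++ -> VV[0]=[1, 2, 2, 2]
Event 1 stamp: [0, 1, 0, 0]
Event 2 stamp: [0, 2, 0, 0]
[0, 1, 0, 0] <= [0, 2, 0, 0]? True
[0, 2, 0, 0] <= [0, 1, 0, 0]? False
Relation: before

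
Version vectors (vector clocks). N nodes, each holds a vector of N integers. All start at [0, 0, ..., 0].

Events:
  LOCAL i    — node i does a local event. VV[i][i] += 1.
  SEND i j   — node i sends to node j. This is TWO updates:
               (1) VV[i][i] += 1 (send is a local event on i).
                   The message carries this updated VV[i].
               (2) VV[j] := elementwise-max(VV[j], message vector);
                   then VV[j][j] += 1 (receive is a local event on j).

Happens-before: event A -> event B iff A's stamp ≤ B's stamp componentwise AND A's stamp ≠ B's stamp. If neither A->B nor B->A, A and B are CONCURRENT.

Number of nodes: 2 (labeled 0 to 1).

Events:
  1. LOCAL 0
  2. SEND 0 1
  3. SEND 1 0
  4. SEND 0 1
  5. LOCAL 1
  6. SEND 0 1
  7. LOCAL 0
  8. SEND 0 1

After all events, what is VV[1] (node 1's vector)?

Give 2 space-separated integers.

Initial: VV[0]=[0, 0]
Initial: VV[1]=[0, 0]
Event 1: LOCAL 0: VV[0][0]++ -> VV[0]=[1, 0]
Event 2: SEND 0->1: VV[0][0]++ -> VV[0]=[2, 0], msg_vec=[2, 0]; VV[1]=max(VV[1],msg_vec) then VV[1][1]++ -> VV[1]=[2, 1]
Event 3: SEND 1->0: VV[1][1]++ -> VV[1]=[2, 2], msg_vec=[2, 2]; VV[0]=max(VV[0],msg_vec) then VV[0][0]++ -> VV[0]=[3, 2]
Event 4: SEND 0->1: VV[0][0]++ -> VV[0]=[4, 2], msg_vec=[4, 2]; VV[1]=max(VV[1],msg_vec) then VV[1][1]++ -> VV[1]=[4, 3]
Event 5: LOCAL 1: VV[1][1]++ -> VV[1]=[4, 4]
Event 6: SEND 0->1: VV[0][0]++ -> VV[0]=[5, 2], msg_vec=[5, 2]; VV[1]=max(VV[1],msg_vec) then VV[1][1]++ -> VV[1]=[5, 5]
Event 7: LOCAL 0: VV[0][0]++ -> VV[0]=[6, 2]
Event 8: SEND 0->1: VV[0][0]++ -> VV[0]=[7, 2], msg_vec=[7, 2]; VV[1]=max(VV[1],msg_vec) then VV[1][1]++ -> VV[1]=[7, 6]
Final vectors: VV[0]=[7, 2]; VV[1]=[7, 6]

Answer: 7 6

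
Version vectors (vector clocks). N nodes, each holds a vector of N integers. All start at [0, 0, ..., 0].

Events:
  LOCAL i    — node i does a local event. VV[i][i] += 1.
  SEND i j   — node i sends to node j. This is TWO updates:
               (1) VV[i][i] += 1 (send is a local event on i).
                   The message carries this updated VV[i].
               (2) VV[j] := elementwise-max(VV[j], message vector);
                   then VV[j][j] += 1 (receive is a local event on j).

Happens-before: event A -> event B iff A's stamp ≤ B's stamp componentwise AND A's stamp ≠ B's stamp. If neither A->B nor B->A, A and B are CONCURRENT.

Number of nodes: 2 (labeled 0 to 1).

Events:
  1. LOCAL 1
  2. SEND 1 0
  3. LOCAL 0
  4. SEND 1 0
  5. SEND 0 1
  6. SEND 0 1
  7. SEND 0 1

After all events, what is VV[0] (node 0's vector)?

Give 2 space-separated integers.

Answer: 6 3

Derivation:
Initial: VV[0]=[0, 0]
Initial: VV[1]=[0, 0]
Event 1: LOCAL 1: VV[1][1]++ -> VV[1]=[0, 1]
Event 2: SEND 1->0: VV[1][1]++ -> VV[1]=[0, 2], msg_vec=[0, 2]; VV[0]=max(VV[0],msg_vec) then VV[0][0]++ -> VV[0]=[1, 2]
Event 3: LOCAL 0: VV[0][0]++ -> VV[0]=[2, 2]
Event 4: SEND 1->0: VV[1][1]++ -> VV[1]=[0, 3], msg_vec=[0, 3]; VV[0]=max(VV[0],msg_vec) then VV[0][0]++ -> VV[0]=[3, 3]
Event 5: SEND 0->1: VV[0][0]++ -> VV[0]=[4, 3], msg_vec=[4, 3]; VV[1]=max(VV[1],msg_vec) then VV[1][1]++ -> VV[1]=[4, 4]
Event 6: SEND 0->1: VV[0][0]++ -> VV[0]=[5, 3], msg_vec=[5, 3]; VV[1]=max(VV[1],msg_vec) then VV[1][1]++ -> VV[1]=[5, 5]
Event 7: SEND 0->1: VV[0][0]++ -> VV[0]=[6, 3], msg_vec=[6, 3]; VV[1]=max(VV[1],msg_vec) then VV[1][1]++ -> VV[1]=[6, 6]
Final vectors: VV[0]=[6, 3]; VV[1]=[6, 6]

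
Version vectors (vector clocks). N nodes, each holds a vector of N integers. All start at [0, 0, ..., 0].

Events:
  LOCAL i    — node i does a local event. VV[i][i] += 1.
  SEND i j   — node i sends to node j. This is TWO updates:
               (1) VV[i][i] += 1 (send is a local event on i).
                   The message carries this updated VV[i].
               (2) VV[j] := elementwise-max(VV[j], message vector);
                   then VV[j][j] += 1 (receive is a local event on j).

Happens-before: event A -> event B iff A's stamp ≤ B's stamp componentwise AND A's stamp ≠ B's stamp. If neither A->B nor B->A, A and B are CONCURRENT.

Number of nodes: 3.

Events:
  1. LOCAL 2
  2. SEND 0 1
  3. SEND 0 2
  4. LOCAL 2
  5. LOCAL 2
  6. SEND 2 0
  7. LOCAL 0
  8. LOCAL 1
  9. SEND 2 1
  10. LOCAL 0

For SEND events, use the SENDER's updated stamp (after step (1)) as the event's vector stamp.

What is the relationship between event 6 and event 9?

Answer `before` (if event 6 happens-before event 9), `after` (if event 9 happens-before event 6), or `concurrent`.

Initial: VV[0]=[0, 0, 0]
Initial: VV[1]=[0, 0, 0]
Initial: VV[2]=[0, 0, 0]
Event 1: LOCAL 2: VV[2][2]++ -> VV[2]=[0, 0, 1]
Event 2: SEND 0->1: VV[0][0]++ -> VV[0]=[1, 0, 0], msg_vec=[1, 0, 0]; VV[1]=max(VV[1],msg_vec) then VV[1][1]++ -> VV[1]=[1, 1, 0]
Event 3: SEND 0->2: VV[0][0]++ -> VV[0]=[2, 0, 0], msg_vec=[2, 0, 0]; VV[2]=max(VV[2],msg_vec) then VV[2][2]++ -> VV[2]=[2, 0, 2]
Event 4: LOCAL 2: VV[2][2]++ -> VV[2]=[2, 0, 3]
Event 5: LOCAL 2: VV[2][2]++ -> VV[2]=[2, 0, 4]
Event 6: SEND 2->0: VV[2][2]++ -> VV[2]=[2, 0, 5], msg_vec=[2, 0, 5]; VV[0]=max(VV[0],msg_vec) then VV[0][0]++ -> VV[0]=[3, 0, 5]
Event 7: LOCAL 0: VV[0][0]++ -> VV[0]=[4, 0, 5]
Event 8: LOCAL 1: VV[1][1]++ -> VV[1]=[1, 2, 0]
Event 9: SEND 2->1: VV[2][2]++ -> VV[2]=[2, 0, 6], msg_vec=[2, 0, 6]; VV[1]=max(VV[1],msg_vec) then VV[1][1]++ -> VV[1]=[2, 3, 6]
Event 10: LOCAL 0: VV[0][0]++ -> VV[0]=[5, 0, 5]
Event 6 stamp: [2, 0, 5]
Event 9 stamp: [2, 0, 6]
[2, 0, 5] <= [2, 0, 6]? True
[2, 0, 6] <= [2, 0, 5]? False
Relation: before

Answer: before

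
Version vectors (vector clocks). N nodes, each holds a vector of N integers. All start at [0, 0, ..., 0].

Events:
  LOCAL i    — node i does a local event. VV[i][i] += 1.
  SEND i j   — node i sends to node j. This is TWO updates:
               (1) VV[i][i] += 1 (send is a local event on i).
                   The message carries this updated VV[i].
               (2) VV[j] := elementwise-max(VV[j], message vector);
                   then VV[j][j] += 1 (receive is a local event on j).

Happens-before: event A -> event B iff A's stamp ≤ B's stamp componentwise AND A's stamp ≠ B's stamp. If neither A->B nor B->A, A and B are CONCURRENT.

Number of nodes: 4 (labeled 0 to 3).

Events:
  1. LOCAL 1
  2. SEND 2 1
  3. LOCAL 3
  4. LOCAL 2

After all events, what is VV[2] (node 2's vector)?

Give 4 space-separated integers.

Answer: 0 0 2 0

Derivation:
Initial: VV[0]=[0, 0, 0, 0]
Initial: VV[1]=[0, 0, 0, 0]
Initial: VV[2]=[0, 0, 0, 0]
Initial: VV[3]=[0, 0, 0, 0]
Event 1: LOCAL 1: VV[1][1]++ -> VV[1]=[0, 1, 0, 0]
Event 2: SEND 2->1: VV[2][2]++ -> VV[2]=[0, 0, 1, 0], msg_vec=[0, 0, 1, 0]; VV[1]=max(VV[1],msg_vec) then VV[1][1]++ -> VV[1]=[0, 2, 1, 0]
Event 3: LOCAL 3: VV[3][3]++ -> VV[3]=[0, 0, 0, 1]
Event 4: LOCAL 2: VV[2][2]++ -> VV[2]=[0, 0, 2, 0]
Final vectors: VV[0]=[0, 0, 0, 0]; VV[1]=[0, 2, 1, 0]; VV[2]=[0, 0, 2, 0]; VV[3]=[0, 0, 0, 1]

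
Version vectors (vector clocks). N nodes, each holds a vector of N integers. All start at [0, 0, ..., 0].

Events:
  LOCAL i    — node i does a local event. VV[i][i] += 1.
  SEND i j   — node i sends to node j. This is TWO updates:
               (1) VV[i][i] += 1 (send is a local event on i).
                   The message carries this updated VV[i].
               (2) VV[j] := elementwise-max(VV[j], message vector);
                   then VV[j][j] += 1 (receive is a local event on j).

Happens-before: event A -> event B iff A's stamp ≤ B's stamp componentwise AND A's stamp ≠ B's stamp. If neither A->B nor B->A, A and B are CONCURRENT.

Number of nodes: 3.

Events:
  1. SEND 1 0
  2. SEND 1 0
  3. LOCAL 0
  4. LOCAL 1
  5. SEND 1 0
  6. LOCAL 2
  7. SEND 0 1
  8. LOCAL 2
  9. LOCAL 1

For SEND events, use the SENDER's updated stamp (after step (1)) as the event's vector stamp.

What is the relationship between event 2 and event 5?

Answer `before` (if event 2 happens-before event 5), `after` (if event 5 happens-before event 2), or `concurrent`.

Answer: before

Derivation:
Initial: VV[0]=[0, 0, 0]
Initial: VV[1]=[0, 0, 0]
Initial: VV[2]=[0, 0, 0]
Event 1: SEND 1->0: VV[1][1]++ -> VV[1]=[0, 1, 0], msg_vec=[0, 1, 0]; VV[0]=max(VV[0],msg_vec) then VV[0][0]++ -> VV[0]=[1, 1, 0]
Event 2: SEND 1->0: VV[1][1]++ -> VV[1]=[0, 2, 0], msg_vec=[0, 2, 0]; VV[0]=max(VV[0],msg_vec) then VV[0][0]++ -> VV[0]=[2, 2, 0]
Event 3: LOCAL 0: VV[0][0]++ -> VV[0]=[3, 2, 0]
Event 4: LOCAL 1: VV[1][1]++ -> VV[1]=[0, 3, 0]
Event 5: SEND 1->0: VV[1][1]++ -> VV[1]=[0, 4, 0], msg_vec=[0, 4, 0]; VV[0]=max(VV[0],msg_vec) then VV[0][0]++ -> VV[0]=[4, 4, 0]
Event 6: LOCAL 2: VV[2][2]++ -> VV[2]=[0, 0, 1]
Event 7: SEND 0->1: VV[0][0]++ -> VV[0]=[5, 4, 0], msg_vec=[5, 4, 0]; VV[1]=max(VV[1],msg_vec) then VV[1][1]++ -> VV[1]=[5, 5, 0]
Event 8: LOCAL 2: VV[2][2]++ -> VV[2]=[0, 0, 2]
Event 9: LOCAL 1: VV[1][1]++ -> VV[1]=[5, 6, 0]
Event 2 stamp: [0, 2, 0]
Event 5 stamp: [0, 4, 0]
[0, 2, 0] <= [0, 4, 0]? True
[0, 4, 0] <= [0, 2, 0]? False
Relation: before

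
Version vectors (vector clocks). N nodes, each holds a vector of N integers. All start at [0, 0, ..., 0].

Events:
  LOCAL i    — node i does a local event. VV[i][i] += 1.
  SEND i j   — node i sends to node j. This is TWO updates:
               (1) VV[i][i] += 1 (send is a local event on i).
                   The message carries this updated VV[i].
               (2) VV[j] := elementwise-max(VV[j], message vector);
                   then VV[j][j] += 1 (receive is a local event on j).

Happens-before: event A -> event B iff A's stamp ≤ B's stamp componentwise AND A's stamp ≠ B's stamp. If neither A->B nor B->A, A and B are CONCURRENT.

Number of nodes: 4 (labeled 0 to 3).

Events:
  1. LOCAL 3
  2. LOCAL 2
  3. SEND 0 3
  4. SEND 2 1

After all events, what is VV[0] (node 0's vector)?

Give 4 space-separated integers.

Answer: 1 0 0 0

Derivation:
Initial: VV[0]=[0, 0, 0, 0]
Initial: VV[1]=[0, 0, 0, 0]
Initial: VV[2]=[0, 0, 0, 0]
Initial: VV[3]=[0, 0, 0, 0]
Event 1: LOCAL 3: VV[3][3]++ -> VV[3]=[0, 0, 0, 1]
Event 2: LOCAL 2: VV[2][2]++ -> VV[2]=[0, 0, 1, 0]
Event 3: SEND 0->3: VV[0][0]++ -> VV[0]=[1, 0, 0, 0], msg_vec=[1, 0, 0, 0]; VV[3]=max(VV[3],msg_vec) then VV[3][3]++ -> VV[3]=[1, 0, 0, 2]
Event 4: SEND 2->1: VV[2][2]++ -> VV[2]=[0, 0, 2, 0], msg_vec=[0, 0, 2, 0]; VV[1]=max(VV[1],msg_vec) then VV[1][1]++ -> VV[1]=[0, 1, 2, 0]
Final vectors: VV[0]=[1, 0, 0, 0]; VV[1]=[0, 1, 2, 0]; VV[2]=[0, 0, 2, 0]; VV[3]=[1, 0, 0, 2]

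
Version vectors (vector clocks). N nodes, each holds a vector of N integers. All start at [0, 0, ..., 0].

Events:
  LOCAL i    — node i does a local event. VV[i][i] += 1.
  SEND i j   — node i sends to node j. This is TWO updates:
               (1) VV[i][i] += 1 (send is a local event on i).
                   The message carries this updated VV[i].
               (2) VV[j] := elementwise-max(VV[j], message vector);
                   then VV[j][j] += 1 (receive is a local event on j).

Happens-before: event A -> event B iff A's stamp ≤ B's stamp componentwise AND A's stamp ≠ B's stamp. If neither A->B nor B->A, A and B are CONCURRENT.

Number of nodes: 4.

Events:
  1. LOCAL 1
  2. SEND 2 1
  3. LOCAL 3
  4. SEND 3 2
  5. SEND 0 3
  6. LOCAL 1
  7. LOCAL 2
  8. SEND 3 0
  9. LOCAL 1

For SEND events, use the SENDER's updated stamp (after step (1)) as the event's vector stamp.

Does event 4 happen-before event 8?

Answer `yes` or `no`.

Answer: yes

Derivation:
Initial: VV[0]=[0, 0, 0, 0]
Initial: VV[1]=[0, 0, 0, 0]
Initial: VV[2]=[0, 0, 0, 0]
Initial: VV[3]=[0, 0, 0, 0]
Event 1: LOCAL 1: VV[1][1]++ -> VV[1]=[0, 1, 0, 0]
Event 2: SEND 2->1: VV[2][2]++ -> VV[2]=[0, 0, 1, 0], msg_vec=[0, 0, 1, 0]; VV[1]=max(VV[1],msg_vec) then VV[1][1]++ -> VV[1]=[0, 2, 1, 0]
Event 3: LOCAL 3: VV[3][3]++ -> VV[3]=[0, 0, 0, 1]
Event 4: SEND 3->2: VV[3][3]++ -> VV[3]=[0, 0, 0, 2], msg_vec=[0, 0, 0, 2]; VV[2]=max(VV[2],msg_vec) then VV[2][2]++ -> VV[2]=[0, 0, 2, 2]
Event 5: SEND 0->3: VV[0][0]++ -> VV[0]=[1, 0, 0, 0], msg_vec=[1, 0, 0, 0]; VV[3]=max(VV[3],msg_vec) then VV[3][3]++ -> VV[3]=[1, 0, 0, 3]
Event 6: LOCAL 1: VV[1][1]++ -> VV[1]=[0, 3, 1, 0]
Event 7: LOCAL 2: VV[2][2]++ -> VV[2]=[0, 0, 3, 2]
Event 8: SEND 3->0: VV[3][3]++ -> VV[3]=[1, 0, 0, 4], msg_vec=[1, 0, 0, 4]; VV[0]=max(VV[0],msg_vec) then VV[0][0]++ -> VV[0]=[2, 0, 0, 4]
Event 9: LOCAL 1: VV[1][1]++ -> VV[1]=[0, 4, 1, 0]
Event 4 stamp: [0, 0, 0, 2]
Event 8 stamp: [1, 0, 0, 4]
[0, 0, 0, 2] <= [1, 0, 0, 4]? True. Equal? False. Happens-before: True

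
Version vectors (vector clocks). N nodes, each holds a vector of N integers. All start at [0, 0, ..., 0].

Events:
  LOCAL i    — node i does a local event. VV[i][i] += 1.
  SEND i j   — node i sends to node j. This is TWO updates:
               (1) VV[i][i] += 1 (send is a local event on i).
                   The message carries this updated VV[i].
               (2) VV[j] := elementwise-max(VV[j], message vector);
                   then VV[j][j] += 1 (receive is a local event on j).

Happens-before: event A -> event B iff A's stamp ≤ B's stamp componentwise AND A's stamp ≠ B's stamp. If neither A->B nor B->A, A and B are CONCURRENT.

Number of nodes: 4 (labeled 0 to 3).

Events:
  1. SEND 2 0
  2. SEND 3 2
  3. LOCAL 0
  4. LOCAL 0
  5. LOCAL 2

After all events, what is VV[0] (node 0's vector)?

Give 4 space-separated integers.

Initial: VV[0]=[0, 0, 0, 0]
Initial: VV[1]=[0, 0, 0, 0]
Initial: VV[2]=[0, 0, 0, 0]
Initial: VV[3]=[0, 0, 0, 0]
Event 1: SEND 2->0: VV[2][2]++ -> VV[2]=[0, 0, 1, 0], msg_vec=[0, 0, 1, 0]; VV[0]=max(VV[0],msg_vec) then VV[0][0]++ -> VV[0]=[1, 0, 1, 0]
Event 2: SEND 3->2: VV[3][3]++ -> VV[3]=[0, 0, 0, 1], msg_vec=[0, 0, 0, 1]; VV[2]=max(VV[2],msg_vec) then VV[2][2]++ -> VV[2]=[0, 0, 2, 1]
Event 3: LOCAL 0: VV[0][0]++ -> VV[0]=[2, 0, 1, 0]
Event 4: LOCAL 0: VV[0][0]++ -> VV[0]=[3, 0, 1, 0]
Event 5: LOCAL 2: VV[2][2]++ -> VV[2]=[0, 0, 3, 1]
Final vectors: VV[0]=[3, 0, 1, 0]; VV[1]=[0, 0, 0, 0]; VV[2]=[0, 0, 3, 1]; VV[3]=[0, 0, 0, 1]

Answer: 3 0 1 0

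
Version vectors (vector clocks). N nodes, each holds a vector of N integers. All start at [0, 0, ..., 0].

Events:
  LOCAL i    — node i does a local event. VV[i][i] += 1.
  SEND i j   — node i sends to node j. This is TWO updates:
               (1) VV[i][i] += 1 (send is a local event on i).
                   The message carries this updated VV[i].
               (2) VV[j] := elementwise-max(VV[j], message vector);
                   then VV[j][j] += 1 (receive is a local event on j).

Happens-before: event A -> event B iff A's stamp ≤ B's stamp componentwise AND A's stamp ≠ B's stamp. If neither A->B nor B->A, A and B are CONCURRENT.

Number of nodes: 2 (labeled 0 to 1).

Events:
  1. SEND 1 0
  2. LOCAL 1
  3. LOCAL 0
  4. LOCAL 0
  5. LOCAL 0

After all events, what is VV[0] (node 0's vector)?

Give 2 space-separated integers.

Initial: VV[0]=[0, 0]
Initial: VV[1]=[0, 0]
Event 1: SEND 1->0: VV[1][1]++ -> VV[1]=[0, 1], msg_vec=[0, 1]; VV[0]=max(VV[0],msg_vec) then VV[0][0]++ -> VV[0]=[1, 1]
Event 2: LOCAL 1: VV[1][1]++ -> VV[1]=[0, 2]
Event 3: LOCAL 0: VV[0][0]++ -> VV[0]=[2, 1]
Event 4: LOCAL 0: VV[0][0]++ -> VV[0]=[3, 1]
Event 5: LOCAL 0: VV[0][0]++ -> VV[0]=[4, 1]
Final vectors: VV[0]=[4, 1]; VV[1]=[0, 2]

Answer: 4 1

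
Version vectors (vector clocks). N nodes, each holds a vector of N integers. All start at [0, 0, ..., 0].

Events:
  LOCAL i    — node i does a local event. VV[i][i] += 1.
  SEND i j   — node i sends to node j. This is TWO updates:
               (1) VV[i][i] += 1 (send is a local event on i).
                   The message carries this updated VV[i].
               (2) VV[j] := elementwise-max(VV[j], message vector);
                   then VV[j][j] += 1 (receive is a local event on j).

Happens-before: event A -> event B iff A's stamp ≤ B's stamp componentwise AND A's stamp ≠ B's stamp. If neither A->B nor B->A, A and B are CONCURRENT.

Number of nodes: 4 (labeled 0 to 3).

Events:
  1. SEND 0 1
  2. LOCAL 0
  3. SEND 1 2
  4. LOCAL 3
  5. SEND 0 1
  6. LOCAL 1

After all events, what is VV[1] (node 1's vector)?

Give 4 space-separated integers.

Initial: VV[0]=[0, 0, 0, 0]
Initial: VV[1]=[0, 0, 0, 0]
Initial: VV[2]=[0, 0, 0, 0]
Initial: VV[3]=[0, 0, 0, 0]
Event 1: SEND 0->1: VV[0][0]++ -> VV[0]=[1, 0, 0, 0], msg_vec=[1, 0, 0, 0]; VV[1]=max(VV[1],msg_vec) then VV[1][1]++ -> VV[1]=[1, 1, 0, 0]
Event 2: LOCAL 0: VV[0][0]++ -> VV[0]=[2, 0, 0, 0]
Event 3: SEND 1->2: VV[1][1]++ -> VV[1]=[1, 2, 0, 0], msg_vec=[1, 2, 0, 0]; VV[2]=max(VV[2],msg_vec) then VV[2][2]++ -> VV[2]=[1, 2, 1, 0]
Event 4: LOCAL 3: VV[3][3]++ -> VV[3]=[0, 0, 0, 1]
Event 5: SEND 0->1: VV[0][0]++ -> VV[0]=[3, 0, 0, 0], msg_vec=[3, 0, 0, 0]; VV[1]=max(VV[1],msg_vec) then VV[1][1]++ -> VV[1]=[3, 3, 0, 0]
Event 6: LOCAL 1: VV[1][1]++ -> VV[1]=[3, 4, 0, 0]
Final vectors: VV[0]=[3, 0, 0, 0]; VV[1]=[3, 4, 0, 0]; VV[2]=[1, 2, 1, 0]; VV[3]=[0, 0, 0, 1]

Answer: 3 4 0 0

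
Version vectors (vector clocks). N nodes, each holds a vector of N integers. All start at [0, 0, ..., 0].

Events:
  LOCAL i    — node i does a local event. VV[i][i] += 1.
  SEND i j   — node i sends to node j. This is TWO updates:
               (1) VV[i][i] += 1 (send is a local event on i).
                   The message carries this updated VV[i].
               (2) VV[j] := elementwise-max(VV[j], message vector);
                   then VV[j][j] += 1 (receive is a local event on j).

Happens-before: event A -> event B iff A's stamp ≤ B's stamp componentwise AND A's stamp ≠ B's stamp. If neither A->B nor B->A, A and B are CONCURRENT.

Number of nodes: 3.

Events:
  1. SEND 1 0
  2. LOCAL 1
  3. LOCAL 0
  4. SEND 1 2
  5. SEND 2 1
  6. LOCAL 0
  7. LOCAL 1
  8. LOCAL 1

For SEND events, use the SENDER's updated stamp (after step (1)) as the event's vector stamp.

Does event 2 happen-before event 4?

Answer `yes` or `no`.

Initial: VV[0]=[0, 0, 0]
Initial: VV[1]=[0, 0, 0]
Initial: VV[2]=[0, 0, 0]
Event 1: SEND 1->0: VV[1][1]++ -> VV[1]=[0, 1, 0], msg_vec=[0, 1, 0]; VV[0]=max(VV[0],msg_vec) then VV[0][0]++ -> VV[0]=[1, 1, 0]
Event 2: LOCAL 1: VV[1][1]++ -> VV[1]=[0, 2, 0]
Event 3: LOCAL 0: VV[0][0]++ -> VV[0]=[2, 1, 0]
Event 4: SEND 1->2: VV[1][1]++ -> VV[1]=[0, 3, 0], msg_vec=[0, 3, 0]; VV[2]=max(VV[2],msg_vec) then VV[2][2]++ -> VV[2]=[0, 3, 1]
Event 5: SEND 2->1: VV[2][2]++ -> VV[2]=[0, 3, 2], msg_vec=[0, 3, 2]; VV[1]=max(VV[1],msg_vec) then VV[1][1]++ -> VV[1]=[0, 4, 2]
Event 6: LOCAL 0: VV[0][0]++ -> VV[0]=[3, 1, 0]
Event 7: LOCAL 1: VV[1][1]++ -> VV[1]=[0, 5, 2]
Event 8: LOCAL 1: VV[1][1]++ -> VV[1]=[0, 6, 2]
Event 2 stamp: [0, 2, 0]
Event 4 stamp: [0, 3, 0]
[0, 2, 0] <= [0, 3, 0]? True. Equal? False. Happens-before: True

Answer: yes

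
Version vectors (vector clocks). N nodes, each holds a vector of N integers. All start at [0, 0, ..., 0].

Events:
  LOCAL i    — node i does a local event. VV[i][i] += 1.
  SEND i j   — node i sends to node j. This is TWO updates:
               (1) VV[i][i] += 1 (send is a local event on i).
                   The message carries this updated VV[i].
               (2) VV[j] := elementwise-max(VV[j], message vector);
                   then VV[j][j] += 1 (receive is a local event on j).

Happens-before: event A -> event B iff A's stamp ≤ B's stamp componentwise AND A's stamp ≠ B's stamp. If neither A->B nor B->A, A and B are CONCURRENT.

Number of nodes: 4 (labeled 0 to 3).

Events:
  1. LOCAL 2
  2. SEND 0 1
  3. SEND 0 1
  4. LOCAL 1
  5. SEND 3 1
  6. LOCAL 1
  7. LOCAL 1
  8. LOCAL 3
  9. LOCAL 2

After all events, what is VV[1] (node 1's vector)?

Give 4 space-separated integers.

Answer: 2 6 0 1

Derivation:
Initial: VV[0]=[0, 0, 0, 0]
Initial: VV[1]=[0, 0, 0, 0]
Initial: VV[2]=[0, 0, 0, 0]
Initial: VV[3]=[0, 0, 0, 0]
Event 1: LOCAL 2: VV[2][2]++ -> VV[2]=[0, 0, 1, 0]
Event 2: SEND 0->1: VV[0][0]++ -> VV[0]=[1, 0, 0, 0], msg_vec=[1, 0, 0, 0]; VV[1]=max(VV[1],msg_vec) then VV[1][1]++ -> VV[1]=[1, 1, 0, 0]
Event 3: SEND 0->1: VV[0][0]++ -> VV[0]=[2, 0, 0, 0], msg_vec=[2, 0, 0, 0]; VV[1]=max(VV[1],msg_vec) then VV[1][1]++ -> VV[1]=[2, 2, 0, 0]
Event 4: LOCAL 1: VV[1][1]++ -> VV[1]=[2, 3, 0, 0]
Event 5: SEND 3->1: VV[3][3]++ -> VV[3]=[0, 0, 0, 1], msg_vec=[0, 0, 0, 1]; VV[1]=max(VV[1],msg_vec) then VV[1][1]++ -> VV[1]=[2, 4, 0, 1]
Event 6: LOCAL 1: VV[1][1]++ -> VV[1]=[2, 5, 0, 1]
Event 7: LOCAL 1: VV[1][1]++ -> VV[1]=[2, 6, 0, 1]
Event 8: LOCAL 3: VV[3][3]++ -> VV[3]=[0, 0, 0, 2]
Event 9: LOCAL 2: VV[2][2]++ -> VV[2]=[0, 0, 2, 0]
Final vectors: VV[0]=[2, 0, 0, 0]; VV[1]=[2, 6, 0, 1]; VV[2]=[0, 0, 2, 0]; VV[3]=[0, 0, 0, 2]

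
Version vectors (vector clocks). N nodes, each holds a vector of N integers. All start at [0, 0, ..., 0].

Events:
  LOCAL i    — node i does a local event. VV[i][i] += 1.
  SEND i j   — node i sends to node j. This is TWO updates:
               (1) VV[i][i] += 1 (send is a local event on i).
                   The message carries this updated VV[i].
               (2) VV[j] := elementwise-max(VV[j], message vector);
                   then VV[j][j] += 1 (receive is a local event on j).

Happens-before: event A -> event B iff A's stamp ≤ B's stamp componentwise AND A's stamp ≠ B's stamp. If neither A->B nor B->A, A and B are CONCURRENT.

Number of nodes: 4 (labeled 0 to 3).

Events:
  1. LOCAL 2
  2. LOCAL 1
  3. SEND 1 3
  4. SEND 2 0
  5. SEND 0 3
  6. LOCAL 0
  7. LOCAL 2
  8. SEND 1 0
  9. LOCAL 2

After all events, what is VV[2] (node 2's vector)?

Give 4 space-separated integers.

Answer: 0 0 4 0

Derivation:
Initial: VV[0]=[0, 0, 0, 0]
Initial: VV[1]=[0, 0, 0, 0]
Initial: VV[2]=[0, 0, 0, 0]
Initial: VV[3]=[0, 0, 0, 0]
Event 1: LOCAL 2: VV[2][2]++ -> VV[2]=[0, 0, 1, 0]
Event 2: LOCAL 1: VV[1][1]++ -> VV[1]=[0, 1, 0, 0]
Event 3: SEND 1->3: VV[1][1]++ -> VV[1]=[0, 2, 0, 0], msg_vec=[0, 2, 0, 0]; VV[3]=max(VV[3],msg_vec) then VV[3][3]++ -> VV[3]=[0, 2, 0, 1]
Event 4: SEND 2->0: VV[2][2]++ -> VV[2]=[0, 0, 2, 0], msg_vec=[0, 0, 2, 0]; VV[0]=max(VV[0],msg_vec) then VV[0][0]++ -> VV[0]=[1, 0, 2, 0]
Event 5: SEND 0->3: VV[0][0]++ -> VV[0]=[2, 0, 2, 0], msg_vec=[2, 0, 2, 0]; VV[3]=max(VV[3],msg_vec) then VV[3][3]++ -> VV[3]=[2, 2, 2, 2]
Event 6: LOCAL 0: VV[0][0]++ -> VV[0]=[3, 0, 2, 0]
Event 7: LOCAL 2: VV[2][2]++ -> VV[2]=[0, 0, 3, 0]
Event 8: SEND 1->0: VV[1][1]++ -> VV[1]=[0, 3, 0, 0], msg_vec=[0, 3, 0, 0]; VV[0]=max(VV[0],msg_vec) then VV[0][0]++ -> VV[0]=[4, 3, 2, 0]
Event 9: LOCAL 2: VV[2][2]++ -> VV[2]=[0, 0, 4, 0]
Final vectors: VV[0]=[4, 3, 2, 0]; VV[1]=[0, 3, 0, 0]; VV[2]=[0, 0, 4, 0]; VV[3]=[2, 2, 2, 2]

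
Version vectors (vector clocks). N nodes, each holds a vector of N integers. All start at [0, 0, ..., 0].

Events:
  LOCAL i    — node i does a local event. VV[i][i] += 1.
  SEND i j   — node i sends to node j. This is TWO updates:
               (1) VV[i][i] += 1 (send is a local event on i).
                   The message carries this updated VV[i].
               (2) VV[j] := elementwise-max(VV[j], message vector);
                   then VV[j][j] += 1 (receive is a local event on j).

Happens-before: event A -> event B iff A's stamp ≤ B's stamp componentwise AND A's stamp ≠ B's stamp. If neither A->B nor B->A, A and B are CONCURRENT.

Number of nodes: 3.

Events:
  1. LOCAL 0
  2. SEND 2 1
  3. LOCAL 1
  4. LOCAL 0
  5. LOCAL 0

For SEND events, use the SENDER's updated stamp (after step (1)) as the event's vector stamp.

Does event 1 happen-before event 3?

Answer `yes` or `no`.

Initial: VV[0]=[0, 0, 0]
Initial: VV[1]=[0, 0, 0]
Initial: VV[2]=[0, 0, 0]
Event 1: LOCAL 0: VV[0][0]++ -> VV[0]=[1, 0, 0]
Event 2: SEND 2->1: VV[2][2]++ -> VV[2]=[0, 0, 1], msg_vec=[0, 0, 1]; VV[1]=max(VV[1],msg_vec) then VV[1][1]++ -> VV[1]=[0, 1, 1]
Event 3: LOCAL 1: VV[1][1]++ -> VV[1]=[0, 2, 1]
Event 4: LOCAL 0: VV[0][0]++ -> VV[0]=[2, 0, 0]
Event 5: LOCAL 0: VV[0][0]++ -> VV[0]=[3, 0, 0]
Event 1 stamp: [1, 0, 0]
Event 3 stamp: [0, 2, 1]
[1, 0, 0] <= [0, 2, 1]? False. Equal? False. Happens-before: False

Answer: no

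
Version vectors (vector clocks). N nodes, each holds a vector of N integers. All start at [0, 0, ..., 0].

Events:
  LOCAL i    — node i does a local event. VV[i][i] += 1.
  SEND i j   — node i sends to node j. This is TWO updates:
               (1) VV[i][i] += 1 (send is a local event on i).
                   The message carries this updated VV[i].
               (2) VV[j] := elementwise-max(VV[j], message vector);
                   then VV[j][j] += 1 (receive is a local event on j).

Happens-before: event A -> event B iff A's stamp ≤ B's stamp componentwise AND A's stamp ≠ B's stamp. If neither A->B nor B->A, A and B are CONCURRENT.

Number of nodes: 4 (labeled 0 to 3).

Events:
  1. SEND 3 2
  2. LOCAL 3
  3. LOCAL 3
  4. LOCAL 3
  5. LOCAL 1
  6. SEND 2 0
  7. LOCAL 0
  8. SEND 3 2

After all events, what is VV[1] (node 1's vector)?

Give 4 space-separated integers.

Initial: VV[0]=[0, 0, 0, 0]
Initial: VV[1]=[0, 0, 0, 0]
Initial: VV[2]=[0, 0, 0, 0]
Initial: VV[3]=[0, 0, 0, 0]
Event 1: SEND 3->2: VV[3][3]++ -> VV[3]=[0, 0, 0, 1], msg_vec=[0, 0, 0, 1]; VV[2]=max(VV[2],msg_vec) then VV[2][2]++ -> VV[2]=[0, 0, 1, 1]
Event 2: LOCAL 3: VV[3][3]++ -> VV[3]=[0, 0, 0, 2]
Event 3: LOCAL 3: VV[3][3]++ -> VV[3]=[0, 0, 0, 3]
Event 4: LOCAL 3: VV[3][3]++ -> VV[3]=[0, 0, 0, 4]
Event 5: LOCAL 1: VV[1][1]++ -> VV[1]=[0, 1, 0, 0]
Event 6: SEND 2->0: VV[2][2]++ -> VV[2]=[0, 0, 2, 1], msg_vec=[0, 0, 2, 1]; VV[0]=max(VV[0],msg_vec) then VV[0][0]++ -> VV[0]=[1, 0, 2, 1]
Event 7: LOCAL 0: VV[0][0]++ -> VV[0]=[2, 0, 2, 1]
Event 8: SEND 3->2: VV[3][3]++ -> VV[3]=[0, 0, 0, 5], msg_vec=[0, 0, 0, 5]; VV[2]=max(VV[2],msg_vec) then VV[2][2]++ -> VV[2]=[0, 0, 3, 5]
Final vectors: VV[0]=[2, 0, 2, 1]; VV[1]=[0, 1, 0, 0]; VV[2]=[0, 0, 3, 5]; VV[3]=[0, 0, 0, 5]

Answer: 0 1 0 0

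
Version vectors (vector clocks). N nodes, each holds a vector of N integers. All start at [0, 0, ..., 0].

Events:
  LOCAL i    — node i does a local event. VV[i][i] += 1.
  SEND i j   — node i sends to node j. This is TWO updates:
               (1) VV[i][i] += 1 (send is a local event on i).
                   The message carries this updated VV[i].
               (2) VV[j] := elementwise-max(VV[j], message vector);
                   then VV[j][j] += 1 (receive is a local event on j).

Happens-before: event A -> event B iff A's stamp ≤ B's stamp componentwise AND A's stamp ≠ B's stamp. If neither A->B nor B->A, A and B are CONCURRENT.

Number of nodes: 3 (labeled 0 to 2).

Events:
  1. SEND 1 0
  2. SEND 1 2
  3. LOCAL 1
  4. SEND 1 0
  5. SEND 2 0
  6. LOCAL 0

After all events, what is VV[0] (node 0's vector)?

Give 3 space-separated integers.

Initial: VV[0]=[0, 0, 0]
Initial: VV[1]=[0, 0, 0]
Initial: VV[2]=[0, 0, 0]
Event 1: SEND 1->0: VV[1][1]++ -> VV[1]=[0, 1, 0], msg_vec=[0, 1, 0]; VV[0]=max(VV[0],msg_vec) then VV[0][0]++ -> VV[0]=[1, 1, 0]
Event 2: SEND 1->2: VV[1][1]++ -> VV[1]=[0, 2, 0], msg_vec=[0, 2, 0]; VV[2]=max(VV[2],msg_vec) then VV[2][2]++ -> VV[2]=[0, 2, 1]
Event 3: LOCAL 1: VV[1][1]++ -> VV[1]=[0, 3, 0]
Event 4: SEND 1->0: VV[1][1]++ -> VV[1]=[0, 4, 0], msg_vec=[0, 4, 0]; VV[0]=max(VV[0],msg_vec) then VV[0][0]++ -> VV[0]=[2, 4, 0]
Event 5: SEND 2->0: VV[2][2]++ -> VV[2]=[0, 2, 2], msg_vec=[0, 2, 2]; VV[0]=max(VV[0],msg_vec) then VV[0][0]++ -> VV[0]=[3, 4, 2]
Event 6: LOCAL 0: VV[0][0]++ -> VV[0]=[4, 4, 2]
Final vectors: VV[0]=[4, 4, 2]; VV[1]=[0, 4, 0]; VV[2]=[0, 2, 2]

Answer: 4 4 2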